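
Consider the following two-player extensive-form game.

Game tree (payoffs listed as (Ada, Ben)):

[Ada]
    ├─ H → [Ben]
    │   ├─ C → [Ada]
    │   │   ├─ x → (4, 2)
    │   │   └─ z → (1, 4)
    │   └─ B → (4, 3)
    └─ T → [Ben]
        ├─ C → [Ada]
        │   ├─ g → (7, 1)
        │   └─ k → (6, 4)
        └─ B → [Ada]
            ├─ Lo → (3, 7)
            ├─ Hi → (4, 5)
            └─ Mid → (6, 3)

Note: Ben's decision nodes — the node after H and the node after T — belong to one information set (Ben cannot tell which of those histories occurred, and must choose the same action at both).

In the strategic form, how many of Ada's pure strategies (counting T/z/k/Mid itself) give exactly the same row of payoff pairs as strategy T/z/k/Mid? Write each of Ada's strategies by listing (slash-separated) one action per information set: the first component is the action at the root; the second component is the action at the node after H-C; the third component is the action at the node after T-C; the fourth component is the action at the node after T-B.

2

Row for T/z/k/Mid (columns C, B): (6,4) (6,3).
Under T/z/k/Mid, Ada's choice at the node after H-C can never be reached regardless of what Ben does, so varying those choices leaves every outcome unchanged.
Holding the reachable choices fixed and varying the unreachable one freely already gives 2 equivalent strategies.
No other strategy reproduces this row, so those 2 are the full class: T/x/k/Mid, T/z/k/Mid.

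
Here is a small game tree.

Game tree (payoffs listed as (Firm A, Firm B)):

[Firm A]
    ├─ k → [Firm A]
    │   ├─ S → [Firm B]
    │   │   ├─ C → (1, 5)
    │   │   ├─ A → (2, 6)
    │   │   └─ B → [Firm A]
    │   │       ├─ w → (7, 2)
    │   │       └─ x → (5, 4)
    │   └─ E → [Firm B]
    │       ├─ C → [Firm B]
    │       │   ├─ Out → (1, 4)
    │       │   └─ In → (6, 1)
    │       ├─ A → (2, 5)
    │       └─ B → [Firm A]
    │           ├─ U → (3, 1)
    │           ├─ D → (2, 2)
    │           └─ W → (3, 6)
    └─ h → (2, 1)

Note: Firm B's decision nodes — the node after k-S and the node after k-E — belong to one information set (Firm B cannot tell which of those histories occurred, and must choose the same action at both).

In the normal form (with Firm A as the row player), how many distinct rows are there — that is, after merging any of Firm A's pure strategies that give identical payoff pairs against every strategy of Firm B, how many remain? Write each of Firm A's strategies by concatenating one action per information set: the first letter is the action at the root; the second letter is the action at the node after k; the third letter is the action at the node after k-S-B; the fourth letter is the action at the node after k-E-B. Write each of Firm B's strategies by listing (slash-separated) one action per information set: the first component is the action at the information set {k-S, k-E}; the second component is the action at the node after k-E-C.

Firm A has 24 pure strategies: kSwU, kSwD, kSwW, kSxU, kSxD, kSxW, kEwU, kEwD, kEwW, kExU, kExD, kExW, hSwU, hSwD, hSwW, hSxU, hSxD, hSxW, hEwU, hEwD, hEwW, hExU, hExD, hExW. Columns: C/Out, C/In, A/Out, A/In, B/Out, B/In.
{kSwU, kSwD, kSwW} → row (1,5) (1,5) (2,6) (2,6) (7,2) (7,2)
{kSxU, kSxD, kSxW} → row (1,5) (1,5) (2,6) (2,6) (5,4) (5,4)
{kEwU, kExU} → row (1,4) (6,1) (2,5) (2,5) (3,1) (3,1)
{kEwD, kExD} → row (1,4) (6,1) (2,5) (2,5) (2,2) (2,2)
{kEwW, kExW} → row (1,4) (6,1) (2,5) (2,5) (3,6) (3,6)
{hSwU, hSwD, hSwW, hSxU, hSxD, hSxW, hEwU, hEwD, hEwW, hExU, hExD, hExW} → row (2,1) (2,1) (2,1) (2,1) (2,1) (2,1)
That's 6 distinct rows out of 24 strategies.

6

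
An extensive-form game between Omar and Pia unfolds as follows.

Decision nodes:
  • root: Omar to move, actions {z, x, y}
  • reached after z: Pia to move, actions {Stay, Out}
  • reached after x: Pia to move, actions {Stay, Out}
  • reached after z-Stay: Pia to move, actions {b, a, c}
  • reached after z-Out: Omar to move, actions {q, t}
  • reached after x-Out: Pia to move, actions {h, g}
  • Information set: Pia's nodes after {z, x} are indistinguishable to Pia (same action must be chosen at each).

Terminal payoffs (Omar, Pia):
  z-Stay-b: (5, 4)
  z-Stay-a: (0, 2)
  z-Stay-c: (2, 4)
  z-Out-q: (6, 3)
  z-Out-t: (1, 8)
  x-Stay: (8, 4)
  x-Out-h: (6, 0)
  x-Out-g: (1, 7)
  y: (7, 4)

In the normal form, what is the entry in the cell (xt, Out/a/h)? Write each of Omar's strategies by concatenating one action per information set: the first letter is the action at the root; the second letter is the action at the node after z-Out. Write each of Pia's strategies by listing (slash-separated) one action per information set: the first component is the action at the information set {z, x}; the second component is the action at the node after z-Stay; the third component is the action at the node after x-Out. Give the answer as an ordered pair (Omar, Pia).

Trace the play path from the root:
  Omar plays x
  Pia plays Out at [x]
  Pia plays h at [x-Out]
→ terminal payoff (6, 0).
(Omar's choice at the node after z-Out is never reached on this path, so it doesn't affect the outcome.)

(6, 0)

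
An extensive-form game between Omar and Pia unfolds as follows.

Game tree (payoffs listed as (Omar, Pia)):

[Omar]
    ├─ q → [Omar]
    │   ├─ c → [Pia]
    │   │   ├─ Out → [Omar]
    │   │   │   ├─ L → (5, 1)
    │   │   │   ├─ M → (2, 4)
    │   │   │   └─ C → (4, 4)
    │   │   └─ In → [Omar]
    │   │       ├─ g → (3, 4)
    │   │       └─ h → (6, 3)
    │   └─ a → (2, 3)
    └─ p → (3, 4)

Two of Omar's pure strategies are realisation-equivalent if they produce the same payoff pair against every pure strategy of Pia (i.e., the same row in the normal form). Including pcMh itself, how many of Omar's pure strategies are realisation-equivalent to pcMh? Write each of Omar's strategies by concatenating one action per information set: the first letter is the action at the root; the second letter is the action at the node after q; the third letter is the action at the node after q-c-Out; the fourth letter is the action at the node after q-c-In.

Row for pcMh (columns Out, In): (3,4) (3,4).
Under pcMh, Omar's choice at the node after q and at the node after q-c-Out and at the node after q-c-In can never be reached regardless of what Pia does, so varying those choices leaves every outcome unchanged.
Holding the reachable choices fixed and varying the unreachable ones freely already gives 2 × 3 × 2 = 12 equivalent strategies.
No other strategy reproduces this row, so those 12 are the full class: pcLg, pcLh, pcMg, pcMh, pcCg, pcCh, paLg, paLh, paMg, paMh, paCg, paCh.

12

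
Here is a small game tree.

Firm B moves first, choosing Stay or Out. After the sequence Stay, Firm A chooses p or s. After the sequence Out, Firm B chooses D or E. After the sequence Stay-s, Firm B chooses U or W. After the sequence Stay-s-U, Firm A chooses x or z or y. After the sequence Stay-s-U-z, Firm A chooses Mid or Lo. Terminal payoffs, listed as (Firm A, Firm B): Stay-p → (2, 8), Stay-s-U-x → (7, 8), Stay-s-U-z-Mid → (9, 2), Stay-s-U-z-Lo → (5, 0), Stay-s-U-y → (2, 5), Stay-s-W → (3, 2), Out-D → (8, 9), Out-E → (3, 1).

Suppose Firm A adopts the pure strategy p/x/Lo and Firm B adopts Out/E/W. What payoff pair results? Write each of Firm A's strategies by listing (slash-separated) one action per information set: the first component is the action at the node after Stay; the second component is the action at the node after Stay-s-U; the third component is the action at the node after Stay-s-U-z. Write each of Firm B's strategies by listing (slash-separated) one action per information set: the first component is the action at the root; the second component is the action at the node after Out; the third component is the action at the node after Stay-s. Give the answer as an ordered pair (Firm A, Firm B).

Trace the play path from the root:
  Firm B plays Out
  Firm B plays E at [Out]
→ terminal payoff (3, 1).
(Firm A's choice at the node after Stay is never reached on this path, so it doesn't affect the outcome.)

(3, 1)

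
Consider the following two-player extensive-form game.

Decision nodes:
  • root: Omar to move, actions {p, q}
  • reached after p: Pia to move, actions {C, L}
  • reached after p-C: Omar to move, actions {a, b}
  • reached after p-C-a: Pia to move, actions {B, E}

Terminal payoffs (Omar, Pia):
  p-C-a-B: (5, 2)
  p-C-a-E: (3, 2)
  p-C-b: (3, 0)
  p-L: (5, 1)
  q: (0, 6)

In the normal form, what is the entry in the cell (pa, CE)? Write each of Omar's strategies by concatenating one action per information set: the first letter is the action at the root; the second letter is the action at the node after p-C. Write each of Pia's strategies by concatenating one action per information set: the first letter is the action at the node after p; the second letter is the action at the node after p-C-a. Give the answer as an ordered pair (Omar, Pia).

(3, 2)

Trace the play path from the root:
  Omar plays p
  Pia plays C at [p]
  Omar plays a at [p-C]
  Pia plays E at [p-C-a]
→ terminal payoff (3, 2).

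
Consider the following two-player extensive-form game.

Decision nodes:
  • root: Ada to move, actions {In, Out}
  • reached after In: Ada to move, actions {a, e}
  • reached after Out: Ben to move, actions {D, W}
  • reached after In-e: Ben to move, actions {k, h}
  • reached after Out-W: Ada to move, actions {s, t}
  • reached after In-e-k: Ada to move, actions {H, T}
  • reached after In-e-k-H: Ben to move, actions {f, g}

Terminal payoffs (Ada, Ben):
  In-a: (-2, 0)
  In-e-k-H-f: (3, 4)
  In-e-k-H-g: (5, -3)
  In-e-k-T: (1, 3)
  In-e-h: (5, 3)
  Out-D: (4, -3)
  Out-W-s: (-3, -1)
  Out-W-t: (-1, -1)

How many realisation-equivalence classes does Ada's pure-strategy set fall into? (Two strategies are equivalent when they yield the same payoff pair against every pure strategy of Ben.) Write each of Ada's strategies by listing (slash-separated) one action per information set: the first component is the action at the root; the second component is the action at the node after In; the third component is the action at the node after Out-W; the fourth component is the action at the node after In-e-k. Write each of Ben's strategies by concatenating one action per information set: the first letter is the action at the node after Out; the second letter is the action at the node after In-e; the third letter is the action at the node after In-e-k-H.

5

Ada has 16 pure strategies: In/a/s/H, In/a/s/T, In/a/t/H, In/a/t/T, In/e/s/H, In/e/s/T, In/e/t/H, In/e/t/T, Out/a/s/H, Out/a/s/T, Out/a/t/H, Out/a/t/T, Out/e/s/H, Out/e/s/T, Out/e/t/H, Out/e/t/T. Columns: Dkf, Dkg, Dhf, Dhg, Wkf, Wkg, Whf, Whg.
{In/a/s/H, In/a/s/T, In/a/t/H, In/a/t/T} → row (-2,0) (-2,0) (-2,0) (-2,0) (-2,0) (-2,0) (-2,0) (-2,0)
{In/e/s/H, In/e/t/H} → row (3,4) (5,-3) (5,3) (5,3) (3,4) (5,-3) (5,3) (5,3)
{In/e/s/T, In/e/t/T} → row (1,3) (1,3) (5,3) (5,3) (1,3) (1,3) (5,3) (5,3)
{Out/a/s/H, Out/a/s/T, Out/e/s/H, Out/e/s/T} → row (4,-3) (4,-3) (4,-3) (4,-3) (-3,-1) (-3,-1) (-3,-1) (-3,-1)
{Out/a/t/H, Out/a/t/T, Out/e/t/H, Out/e/t/T} → row (4,-3) (4,-3) (4,-3) (4,-3) (-1,-1) (-1,-1) (-1,-1) (-1,-1)
That's 5 distinct rows out of 16 strategies.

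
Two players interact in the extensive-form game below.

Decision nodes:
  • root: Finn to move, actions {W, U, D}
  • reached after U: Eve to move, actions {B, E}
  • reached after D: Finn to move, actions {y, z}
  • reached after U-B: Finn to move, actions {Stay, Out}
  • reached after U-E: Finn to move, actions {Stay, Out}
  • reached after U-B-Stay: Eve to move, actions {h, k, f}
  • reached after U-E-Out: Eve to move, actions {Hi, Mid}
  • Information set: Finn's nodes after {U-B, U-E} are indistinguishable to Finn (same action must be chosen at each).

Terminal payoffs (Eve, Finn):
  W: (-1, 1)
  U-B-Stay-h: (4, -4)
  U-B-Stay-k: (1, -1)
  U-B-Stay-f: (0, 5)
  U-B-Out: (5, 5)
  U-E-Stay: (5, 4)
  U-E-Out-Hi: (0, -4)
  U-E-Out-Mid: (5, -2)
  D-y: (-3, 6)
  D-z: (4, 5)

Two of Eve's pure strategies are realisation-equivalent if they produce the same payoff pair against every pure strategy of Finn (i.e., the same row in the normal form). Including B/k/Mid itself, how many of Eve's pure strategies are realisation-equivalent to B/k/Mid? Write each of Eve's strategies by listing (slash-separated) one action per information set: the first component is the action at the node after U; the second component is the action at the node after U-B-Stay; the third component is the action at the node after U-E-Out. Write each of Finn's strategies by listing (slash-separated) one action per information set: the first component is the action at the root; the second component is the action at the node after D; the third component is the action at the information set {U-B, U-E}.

2

Row for B/k/Mid (columns W/y/Stay, W/y/Out, W/z/Stay, W/z/Out, U/y/Stay, U/y/Out, U/z/Stay, U/z/Out, D/y/Stay, D/y/Out, D/z/Stay, D/z/Out): (-1,1) (-1,1) (-1,1) (-1,1) (1,-1) (5,5) (1,-1) (5,5) (-3,6) (-3,6) (4,5) (4,5).
Under B/k/Mid, Eve's choice at the node after U-E-Out can never be reached regardless of what Finn does, so varying those choices leaves every outcome unchanged.
Holding the reachable choices fixed and varying the unreachable one freely already gives 2 equivalent strategies.
No other strategy reproduces this row, so those 2 are the full class: B/k/Hi, B/k/Mid.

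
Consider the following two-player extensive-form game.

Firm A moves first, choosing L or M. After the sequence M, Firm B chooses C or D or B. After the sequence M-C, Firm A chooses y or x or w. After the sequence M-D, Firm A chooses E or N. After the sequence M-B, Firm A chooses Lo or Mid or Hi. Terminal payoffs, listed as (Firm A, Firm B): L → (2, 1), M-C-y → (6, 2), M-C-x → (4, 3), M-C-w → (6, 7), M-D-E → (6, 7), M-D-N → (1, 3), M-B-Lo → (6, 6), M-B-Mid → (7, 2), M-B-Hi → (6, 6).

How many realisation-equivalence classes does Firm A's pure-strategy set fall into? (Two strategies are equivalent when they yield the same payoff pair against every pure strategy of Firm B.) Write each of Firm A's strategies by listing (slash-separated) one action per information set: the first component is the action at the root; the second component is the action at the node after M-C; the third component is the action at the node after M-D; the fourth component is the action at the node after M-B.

Firm A has 36 pure strategies: L/y/E/Lo, L/y/E/Mid, L/y/E/Hi, L/y/N/Lo, L/y/N/Mid, L/y/N/Hi, L/x/E/Lo, L/x/E/Mid, L/x/E/Hi, L/x/N/Lo, L/x/N/Mid, L/x/N/Hi, L/w/E/Lo, L/w/E/Mid, L/w/E/Hi, L/w/N/Lo, L/w/N/Mid, L/w/N/Hi, M/y/E/Lo, M/y/E/Mid, M/y/E/Hi, M/y/N/Lo, M/y/N/Mid, M/y/N/Hi, M/x/E/Lo, M/x/E/Mid, M/x/E/Hi, M/x/N/Lo, M/x/N/Mid, M/x/N/Hi, M/w/E/Lo, M/w/E/Mid, M/w/E/Hi, M/w/N/Lo, M/w/N/Mid, M/w/N/Hi. Columns: C, D, B.
{L/y/E/Lo, L/y/E/Mid, L/y/E/Hi, L/y/N/Lo, L/y/N/Mid, L/y/N/Hi, L/x/E/Lo, L/x/E/Mid, L/x/E/Hi, L/x/N/Lo, L/x/N/Mid, L/x/N/Hi, L/w/E/Lo, L/w/E/Mid, L/w/E/Hi, L/w/N/Lo, L/w/N/Mid, L/w/N/Hi} → row (2,1) (2,1) (2,1)
{M/y/E/Lo, M/y/E/Hi} → row (6,2) (6,7) (6,6)
{M/y/E/Mid} → row (6,2) (6,7) (7,2)
{M/y/N/Lo, M/y/N/Hi} → row (6,2) (1,3) (6,6)
{M/y/N/Mid} → row (6,2) (1,3) (7,2)
{M/x/E/Lo, M/x/E/Hi} → row (4,3) (6,7) (6,6)
{M/x/E/Mid} → row (4,3) (6,7) (7,2)
{M/x/N/Lo, M/x/N/Hi} → row (4,3) (1,3) (6,6)
{M/x/N/Mid} → row (4,3) (1,3) (7,2)
{M/w/E/Lo, M/w/E/Hi} → row (6,7) (6,7) (6,6)
{M/w/E/Mid} → row (6,7) (6,7) (7,2)
{M/w/N/Lo, M/w/N/Hi} → row (6,7) (1,3) (6,6)
{M/w/N/Mid} → row (6,7) (1,3) (7,2)
That's 13 distinct rows out of 36 strategies.

13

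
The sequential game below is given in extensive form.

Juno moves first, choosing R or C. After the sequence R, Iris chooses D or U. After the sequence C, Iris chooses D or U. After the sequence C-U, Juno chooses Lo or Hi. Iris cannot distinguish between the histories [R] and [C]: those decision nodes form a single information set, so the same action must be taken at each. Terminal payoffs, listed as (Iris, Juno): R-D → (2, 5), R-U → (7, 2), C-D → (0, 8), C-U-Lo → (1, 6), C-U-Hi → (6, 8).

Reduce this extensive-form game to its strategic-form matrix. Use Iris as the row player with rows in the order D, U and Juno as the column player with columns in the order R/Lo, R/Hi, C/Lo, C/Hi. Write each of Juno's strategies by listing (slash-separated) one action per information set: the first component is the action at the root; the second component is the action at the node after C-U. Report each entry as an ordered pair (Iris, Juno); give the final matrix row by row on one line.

Row D: R/Lo→(2,5), R/Hi→(2,5), C/Lo→(0,8), C/Hi→(0,8)
Row U: R/Lo→(7,2), R/Hi→(7,2), C/Lo→(1,6), C/Hi→(6,8)

D: (2,5) (2,5) (0,8) (0,8) | U: (7,2) (7,2) (1,6) (6,8)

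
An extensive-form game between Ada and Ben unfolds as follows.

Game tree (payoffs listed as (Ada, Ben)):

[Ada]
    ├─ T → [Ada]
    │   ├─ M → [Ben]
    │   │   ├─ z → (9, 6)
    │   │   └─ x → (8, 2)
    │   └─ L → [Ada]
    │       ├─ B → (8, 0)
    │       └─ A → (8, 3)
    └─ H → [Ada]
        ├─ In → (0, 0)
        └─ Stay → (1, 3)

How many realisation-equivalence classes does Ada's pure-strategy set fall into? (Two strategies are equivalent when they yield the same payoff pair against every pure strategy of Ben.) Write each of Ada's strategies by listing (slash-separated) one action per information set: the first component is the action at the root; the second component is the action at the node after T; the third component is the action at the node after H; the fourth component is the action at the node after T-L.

Ada has 16 pure strategies: T/M/In/B, T/M/In/A, T/M/Stay/B, T/M/Stay/A, T/L/In/B, T/L/In/A, T/L/Stay/B, T/L/Stay/A, H/M/In/B, H/M/In/A, H/M/Stay/B, H/M/Stay/A, H/L/In/B, H/L/In/A, H/L/Stay/B, H/L/Stay/A. Columns: z, x.
{T/M/In/B, T/M/In/A, T/M/Stay/B, T/M/Stay/A} → row (9,6) (8,2)
{T/L/In/B, T/L/Stay/B} → row (8,0) (8,0)
{T/L/In/A, T/L/Stay/A} → row (8,3) (8,3)
{H/M/In/B, H/M/In/A, H/L/In/B, H/L/In/A} → row (0,0) (0,0)
{H/M/Stay/B, H/M/Stay/A, H/L/Stay/B, H/L/Stay/A} → row (1,3) (1,3)
That's 5 distinct rows out of 16 strategies.

5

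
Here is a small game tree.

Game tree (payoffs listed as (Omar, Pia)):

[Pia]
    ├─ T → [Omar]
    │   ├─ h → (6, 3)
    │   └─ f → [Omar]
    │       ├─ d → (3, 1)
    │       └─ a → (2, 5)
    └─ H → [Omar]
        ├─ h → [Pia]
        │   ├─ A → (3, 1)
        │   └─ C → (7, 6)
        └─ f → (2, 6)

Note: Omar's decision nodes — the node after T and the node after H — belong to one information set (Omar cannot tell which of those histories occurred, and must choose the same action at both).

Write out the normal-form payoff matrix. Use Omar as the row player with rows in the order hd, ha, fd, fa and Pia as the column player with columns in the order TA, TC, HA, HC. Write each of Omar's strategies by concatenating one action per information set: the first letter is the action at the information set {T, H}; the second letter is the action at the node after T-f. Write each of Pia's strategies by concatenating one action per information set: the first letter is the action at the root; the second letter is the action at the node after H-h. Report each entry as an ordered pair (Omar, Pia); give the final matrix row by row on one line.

           TA       TC       HA       HC
  hd    (6,3)    (6,3)    (3,1)    (7,6)
  ha    (6,3)    (6,3)    (3,1)    (7,6)
  fd    (3,1)    (3,1)    (2,6)    (2,6)
  fa    (2,5)    (2,5)    (2,6)    (2,6)

hd: (6,3) (6,3) (3,1) (7,6) | ha: (6,3) (6,3) (3,1) (7,6) | fd: (3,1) (3,1) (2,6) (2,6) | fa: (2,5) (2,5) (2,6) (2,6)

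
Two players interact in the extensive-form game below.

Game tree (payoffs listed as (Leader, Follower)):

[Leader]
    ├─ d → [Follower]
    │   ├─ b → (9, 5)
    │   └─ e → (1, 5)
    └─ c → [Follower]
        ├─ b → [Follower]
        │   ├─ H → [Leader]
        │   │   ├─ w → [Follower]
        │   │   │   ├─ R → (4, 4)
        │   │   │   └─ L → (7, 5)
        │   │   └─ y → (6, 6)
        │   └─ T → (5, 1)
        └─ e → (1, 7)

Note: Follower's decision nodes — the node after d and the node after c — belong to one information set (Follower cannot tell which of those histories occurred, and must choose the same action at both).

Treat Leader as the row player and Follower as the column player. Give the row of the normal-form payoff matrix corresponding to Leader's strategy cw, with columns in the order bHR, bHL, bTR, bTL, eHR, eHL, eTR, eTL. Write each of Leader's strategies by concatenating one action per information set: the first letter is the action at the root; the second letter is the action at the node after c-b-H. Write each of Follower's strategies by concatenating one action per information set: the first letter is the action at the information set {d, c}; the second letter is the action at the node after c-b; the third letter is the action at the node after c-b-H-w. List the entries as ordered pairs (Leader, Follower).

(4,4) (7,5) (5,1) (5,1) (1,7) (1,7) (1,7) (1,7)

vs bHR: Leader plays c → Follower plays b at [c] → Follower plays H at [c-b] → Leader plays w at [c-b-H] → Follower plays R at [c-b-H-w] → (4, 4)
vs bHL: Leader plays c → Follower plays b at [c] → Follower plays H at [c-b] → Leader plays w at [c-b-H] → Follower plays L at [c-b-H-w] → (7, 5)
vs bTR: Leader plays c → Follower plays b at [c] → Follower plays T at [c-b] → (5, 1)
vs bTL: Leader plays c → Follower plays b at [c] → Follower plays T at [c-b] → (5, 1)
vs eHR: Leader plays c → Follower plays e at [c] → (1, 7)
vs eHL: Leader plays c → Follower plays e at [c] → (1, 7)
vs eTR: Leader plays c → Follower plays e at [c] → (1, 7)
vs eTL: Leader plays c → Follower plays e at [c] → (1, 7)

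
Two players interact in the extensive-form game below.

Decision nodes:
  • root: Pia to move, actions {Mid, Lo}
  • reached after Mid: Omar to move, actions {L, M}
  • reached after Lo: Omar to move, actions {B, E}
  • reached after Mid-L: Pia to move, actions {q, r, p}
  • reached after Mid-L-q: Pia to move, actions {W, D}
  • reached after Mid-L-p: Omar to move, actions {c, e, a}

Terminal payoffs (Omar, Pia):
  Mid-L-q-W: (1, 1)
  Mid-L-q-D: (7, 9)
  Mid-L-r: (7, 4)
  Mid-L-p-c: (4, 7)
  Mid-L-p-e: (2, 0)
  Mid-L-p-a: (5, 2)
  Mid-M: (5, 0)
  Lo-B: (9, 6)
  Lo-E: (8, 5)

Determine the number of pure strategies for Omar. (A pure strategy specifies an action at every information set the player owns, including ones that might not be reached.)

12

Omar owns the node after Mid with actions {L, M} — two choices.
Omar owns the node after Lo with actions {B, E} — two choices.
Omar owns the node after Mid-L-p with actions {c, e, a} — three choices.
A pure strategy fixes one action at each information set independently, so the count is the product 2 × 2 × 3 = 12.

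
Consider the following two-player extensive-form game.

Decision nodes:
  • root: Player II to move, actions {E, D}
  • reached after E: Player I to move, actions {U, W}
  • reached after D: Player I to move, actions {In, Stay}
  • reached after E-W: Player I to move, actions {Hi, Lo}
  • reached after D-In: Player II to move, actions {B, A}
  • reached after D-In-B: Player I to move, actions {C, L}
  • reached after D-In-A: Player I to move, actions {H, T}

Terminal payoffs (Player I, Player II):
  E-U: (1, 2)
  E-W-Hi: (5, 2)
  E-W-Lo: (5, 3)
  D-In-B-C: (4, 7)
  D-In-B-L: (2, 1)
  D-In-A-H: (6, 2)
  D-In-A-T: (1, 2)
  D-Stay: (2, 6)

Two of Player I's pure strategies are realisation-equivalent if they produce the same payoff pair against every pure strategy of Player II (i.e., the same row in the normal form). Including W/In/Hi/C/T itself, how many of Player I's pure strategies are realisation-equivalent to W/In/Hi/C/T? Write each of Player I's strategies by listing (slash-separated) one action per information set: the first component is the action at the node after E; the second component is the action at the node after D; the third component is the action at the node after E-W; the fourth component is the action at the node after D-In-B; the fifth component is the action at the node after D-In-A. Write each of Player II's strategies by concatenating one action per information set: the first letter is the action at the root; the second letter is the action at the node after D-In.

1

Row for W/In/Hi/C/T (columns EB, EA, DB, DA): (5,2) (5,2) (4,7) (1,2).
Every one of Player I's information sets is on the play path for some reply by Player II when Player I follows W/In/Hi/C/T.
Changing the action at any of them therefore changes at least one column, so only W/In/Hi/C/T itself gives this row.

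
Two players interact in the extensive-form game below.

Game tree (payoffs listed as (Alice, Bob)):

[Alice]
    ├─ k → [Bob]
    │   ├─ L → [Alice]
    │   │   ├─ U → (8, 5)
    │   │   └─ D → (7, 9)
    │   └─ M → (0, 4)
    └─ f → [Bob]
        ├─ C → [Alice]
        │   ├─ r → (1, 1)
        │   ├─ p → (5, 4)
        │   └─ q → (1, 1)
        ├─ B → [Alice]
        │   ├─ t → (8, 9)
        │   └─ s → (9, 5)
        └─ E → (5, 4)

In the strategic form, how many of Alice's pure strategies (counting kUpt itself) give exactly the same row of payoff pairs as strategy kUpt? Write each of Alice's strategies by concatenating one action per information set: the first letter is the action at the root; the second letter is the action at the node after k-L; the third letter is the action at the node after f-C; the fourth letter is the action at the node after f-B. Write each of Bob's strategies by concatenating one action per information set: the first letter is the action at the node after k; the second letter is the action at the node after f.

6

Row for kUpt (columns LC, LB, LE, MC, MB, ME): (8,5) (8,5) (8,5) (0,4) (0,4) (0,4).
Under kUpt, Alice's choice at the node after f-C and at the node after f-B can never be reached regardless of what Bob does, so varying those choices leaves every outcome unchanged.
Holding the reachable choices fixed and varying the unreachable ones freely already gives 3 × 2 = 6 equivalent strategies.
No other strategy reproduces this row, so those 6 are the full class: kUrt, kUrs, kUpt, kUps, kUqt, kUqs.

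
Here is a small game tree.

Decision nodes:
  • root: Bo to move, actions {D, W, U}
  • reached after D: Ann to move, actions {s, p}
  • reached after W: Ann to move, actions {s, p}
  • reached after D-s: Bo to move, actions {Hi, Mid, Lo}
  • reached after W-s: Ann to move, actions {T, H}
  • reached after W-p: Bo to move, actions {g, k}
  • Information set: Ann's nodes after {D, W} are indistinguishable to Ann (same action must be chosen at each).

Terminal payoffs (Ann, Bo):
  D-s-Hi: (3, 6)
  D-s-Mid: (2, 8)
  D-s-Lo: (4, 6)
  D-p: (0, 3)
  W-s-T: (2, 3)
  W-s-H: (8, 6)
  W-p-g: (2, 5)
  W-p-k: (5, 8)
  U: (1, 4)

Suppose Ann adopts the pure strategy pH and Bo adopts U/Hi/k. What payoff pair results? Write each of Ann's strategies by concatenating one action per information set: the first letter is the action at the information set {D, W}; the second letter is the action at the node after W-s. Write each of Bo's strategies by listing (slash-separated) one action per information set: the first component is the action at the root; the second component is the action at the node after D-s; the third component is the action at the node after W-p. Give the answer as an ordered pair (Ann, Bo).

(1, 4)

Trace the play path from the root:
  Bo plays U
→ terminal payoff (1, 4).
(Ann's choice at the information set {D, W} is never reached on this path, so it doesn't affect the outcome.)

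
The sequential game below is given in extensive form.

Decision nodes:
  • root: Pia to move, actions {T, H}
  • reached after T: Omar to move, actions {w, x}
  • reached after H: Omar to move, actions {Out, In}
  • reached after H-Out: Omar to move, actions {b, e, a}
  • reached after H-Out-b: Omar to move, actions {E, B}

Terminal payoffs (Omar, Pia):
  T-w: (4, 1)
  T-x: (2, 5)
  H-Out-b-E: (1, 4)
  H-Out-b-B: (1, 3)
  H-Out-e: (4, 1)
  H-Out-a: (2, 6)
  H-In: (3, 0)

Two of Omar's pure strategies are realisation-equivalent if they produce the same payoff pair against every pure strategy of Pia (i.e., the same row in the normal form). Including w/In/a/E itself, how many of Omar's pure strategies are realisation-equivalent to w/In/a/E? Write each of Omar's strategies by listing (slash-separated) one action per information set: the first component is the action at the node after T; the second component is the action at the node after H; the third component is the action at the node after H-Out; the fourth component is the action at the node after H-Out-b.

6

Row for w/In/a/E (columns T, H): (4,1) (3,0).
Under w/In/a/E, Omar's choice at the node after H-Out and at the node after H-Out-b can never be reached regardless of what Pia does, so varying those choices leaves every outcome unchanged.
Holding the reachable choices fixed and varying the unreachable ones freely already gives 3 × 2 = 6 equivalent strategies.
No other strategy reproduces this row, so those 6 are the full class: w/In/b/E, w/In/b/B, w/In/e/E, w/In/e/B, w/In/a/E, w/In/a/B.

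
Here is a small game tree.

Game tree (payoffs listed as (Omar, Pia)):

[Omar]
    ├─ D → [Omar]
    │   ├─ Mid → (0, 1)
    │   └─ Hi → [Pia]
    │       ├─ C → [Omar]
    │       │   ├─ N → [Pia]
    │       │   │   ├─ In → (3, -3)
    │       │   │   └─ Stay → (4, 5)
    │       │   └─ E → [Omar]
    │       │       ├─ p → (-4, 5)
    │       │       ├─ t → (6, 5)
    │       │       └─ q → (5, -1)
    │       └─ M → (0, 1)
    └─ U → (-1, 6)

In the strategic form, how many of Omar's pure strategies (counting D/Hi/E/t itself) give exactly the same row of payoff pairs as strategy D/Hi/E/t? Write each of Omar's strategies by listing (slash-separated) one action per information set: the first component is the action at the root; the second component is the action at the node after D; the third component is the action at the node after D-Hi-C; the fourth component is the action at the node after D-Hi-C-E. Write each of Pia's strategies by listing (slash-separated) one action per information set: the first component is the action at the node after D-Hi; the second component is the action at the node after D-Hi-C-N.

1

Row for D/Hi/E/t (columns C/In, C/Stay, M/In, M/Stay): (6,5) (6,5) (0,1) (0,1).
Every one of Omar's information sets is on the play path for some reply by Pia when Omar follows D/Hi/E/t.
Changing the action at any of them therefore changes at least one column, so only D/Hi/E/t itself gives this row.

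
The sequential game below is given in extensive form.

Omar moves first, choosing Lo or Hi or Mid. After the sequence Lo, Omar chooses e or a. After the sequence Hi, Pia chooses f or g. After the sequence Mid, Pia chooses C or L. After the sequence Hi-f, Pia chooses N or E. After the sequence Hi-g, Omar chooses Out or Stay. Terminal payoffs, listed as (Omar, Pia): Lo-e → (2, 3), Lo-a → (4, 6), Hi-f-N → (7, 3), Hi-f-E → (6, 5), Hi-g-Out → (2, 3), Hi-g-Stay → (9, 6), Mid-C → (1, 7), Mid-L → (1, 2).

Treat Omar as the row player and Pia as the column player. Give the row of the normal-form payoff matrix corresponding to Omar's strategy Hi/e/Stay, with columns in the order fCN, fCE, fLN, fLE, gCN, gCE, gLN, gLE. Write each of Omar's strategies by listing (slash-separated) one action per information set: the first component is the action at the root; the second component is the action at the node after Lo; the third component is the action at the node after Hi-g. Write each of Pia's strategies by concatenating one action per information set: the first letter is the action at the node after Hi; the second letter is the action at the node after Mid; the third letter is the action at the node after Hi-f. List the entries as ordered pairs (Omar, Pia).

vs fCN: Omar plays Hi → Pia plays f at [Hi] → Pia plays N at [Hi-f] → (7, 3)
vs fCE: Omar plays Hi → Pia plays f at [Hi] → Pia plays E at [Hi-f] → (6, 5)
vs fLN: Omar plays Hi → Pia plays f at [Hi] → Pia plays N at [Hi-f] → (7, 3)
vs fLE: Omar plays Hi → Pia plays f at [Hi] → Pia plays E at [Hi-f] → (6, 5)
vs gCN: Omar plays Hi → Pia plays g at [Hi] → Omar plays Stay at [Hi-g] → (9, 6)
vs gCE: Omar plays Hi → Pia plays g at [Hi] → Omar plays Stay at [Hi-g] → (9, 6)
vs gLN: Omar plays Hi → Pia plays g at [Hi] → Omar plays Stay at [Hi-g] → (9, 6)
vs gLE: Omar plays Hi → Pia plays g at [Hi] → Omar plays Stay at [Hi-g] → (9, 6)

(7,3) (6,5) (7,3) (6,5) (9,6) (9,6) (9,6) (9,6)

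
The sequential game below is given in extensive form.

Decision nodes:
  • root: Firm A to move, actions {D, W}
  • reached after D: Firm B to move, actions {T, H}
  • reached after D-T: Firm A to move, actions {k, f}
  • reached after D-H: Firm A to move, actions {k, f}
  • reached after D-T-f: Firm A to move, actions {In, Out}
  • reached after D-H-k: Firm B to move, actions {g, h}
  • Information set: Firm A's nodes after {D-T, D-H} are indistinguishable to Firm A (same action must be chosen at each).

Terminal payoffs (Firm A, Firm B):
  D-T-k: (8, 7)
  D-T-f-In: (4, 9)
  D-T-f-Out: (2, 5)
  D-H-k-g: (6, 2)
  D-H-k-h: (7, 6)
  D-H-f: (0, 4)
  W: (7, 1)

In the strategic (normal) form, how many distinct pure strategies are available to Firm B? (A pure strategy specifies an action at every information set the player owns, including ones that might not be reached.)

Firm B owns the node after D with actions {T, H} — two choices.
Firm B owns the node after D-H-k with actions {g, h} — two choices.
A pure strategy fixes one action at each information set independently, so the count is the product 2 × 2 = 4.

4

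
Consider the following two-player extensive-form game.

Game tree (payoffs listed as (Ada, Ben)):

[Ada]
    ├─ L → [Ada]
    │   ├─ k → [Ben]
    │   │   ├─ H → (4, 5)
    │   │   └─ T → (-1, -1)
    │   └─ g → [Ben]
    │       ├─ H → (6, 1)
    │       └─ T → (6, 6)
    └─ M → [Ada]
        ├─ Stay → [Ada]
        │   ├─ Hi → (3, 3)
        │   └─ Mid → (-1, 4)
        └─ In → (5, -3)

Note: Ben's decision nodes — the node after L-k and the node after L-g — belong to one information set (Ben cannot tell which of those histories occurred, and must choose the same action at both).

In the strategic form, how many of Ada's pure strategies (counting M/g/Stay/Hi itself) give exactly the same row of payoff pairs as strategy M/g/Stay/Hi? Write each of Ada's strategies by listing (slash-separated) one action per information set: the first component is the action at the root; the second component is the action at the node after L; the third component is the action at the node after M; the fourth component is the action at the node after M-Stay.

2

Row for M/g/Stay/Hi (columns H, T): (3,3) (3,3).
Under M/g/Stay/Hi, Ada's choice at the node after L can never be reached regardless of what Ben does, so varying those choices leaves every outcome unchanged.
Holding the reachable choices fixed and varying the unreachable one freely already gives 2 equivalent strategies.
No other strategy reproduces this row, so those 2 are the full class: M/k/Stay/Hi, M/g/Stay/Hi.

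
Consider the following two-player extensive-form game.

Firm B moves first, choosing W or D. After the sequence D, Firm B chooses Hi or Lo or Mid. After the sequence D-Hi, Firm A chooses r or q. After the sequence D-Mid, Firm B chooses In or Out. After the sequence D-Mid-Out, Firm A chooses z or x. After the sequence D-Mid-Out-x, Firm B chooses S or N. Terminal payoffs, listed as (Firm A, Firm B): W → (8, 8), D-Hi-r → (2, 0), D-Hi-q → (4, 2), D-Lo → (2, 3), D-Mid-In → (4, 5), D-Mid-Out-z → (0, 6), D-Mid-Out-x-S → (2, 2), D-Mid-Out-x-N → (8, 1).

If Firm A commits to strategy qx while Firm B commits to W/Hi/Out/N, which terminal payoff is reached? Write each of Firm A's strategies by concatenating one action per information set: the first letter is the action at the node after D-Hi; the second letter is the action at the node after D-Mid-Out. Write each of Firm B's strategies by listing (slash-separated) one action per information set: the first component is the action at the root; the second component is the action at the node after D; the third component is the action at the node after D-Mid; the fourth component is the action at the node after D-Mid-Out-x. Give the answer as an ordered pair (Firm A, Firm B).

(8, 8)

Trace the play path from the root:
  Firm B plays W
→ terminal payoff (8, 8).
(Firm A's choice at the node after D-Hi is never reached on this path, so it doesn't affect the outcome.)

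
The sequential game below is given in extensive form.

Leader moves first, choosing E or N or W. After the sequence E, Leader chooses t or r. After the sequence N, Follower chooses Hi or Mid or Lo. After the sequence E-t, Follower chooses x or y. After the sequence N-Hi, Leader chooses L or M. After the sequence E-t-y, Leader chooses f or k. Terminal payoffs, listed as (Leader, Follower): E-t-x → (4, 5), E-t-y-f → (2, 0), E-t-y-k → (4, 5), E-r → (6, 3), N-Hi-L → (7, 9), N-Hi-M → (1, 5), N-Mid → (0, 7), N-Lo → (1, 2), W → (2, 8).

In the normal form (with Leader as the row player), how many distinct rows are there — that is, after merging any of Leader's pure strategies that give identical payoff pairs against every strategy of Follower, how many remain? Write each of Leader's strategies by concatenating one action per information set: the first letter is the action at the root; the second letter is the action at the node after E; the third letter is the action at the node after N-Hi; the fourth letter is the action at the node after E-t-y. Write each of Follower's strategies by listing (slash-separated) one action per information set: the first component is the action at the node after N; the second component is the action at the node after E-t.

6

Leader has 24 pure strategies: EtLf, EtLk, EtMf, EtMk, ErLf, ErLk, ErMf, ErMk, NtLf, NtLk, NtMf, NtMk, NrLf, NrLk, NrMf, NrMk, WtLf, WtLk, WtMf, WtMk, WrLf, WrLk, WrMf, WrMk. Columns: Hi/x, Hi/y, Mid/x, Mid/y, Lo/x, Lo/y.
{EtLf, EtMf} → row (4,5) (2,0) (4,5) (2,0) (4,5) (2,0)
{EtLk, EtMk} → row (4,5) (4,5) (4,5) (4,5) (4,5) (4,5)
{ErLf, ErLk, ErMf, ErMk} → row (6,3) (6,3) (6,3) (6,3) (6,3) (6,3)
{NtLf, NtLk, NrLf, NrLk} → row (7,9) (7,9) (0,7) (0,7) (1,2) (1,2)
{NtMf, NtMk, NrMf, NrMk} → row (1,5) (1,5) (0,7) (0,7) (1,2) (1,2)
{WtLf, WtLk, WtMf, WtMk, WrLf, WrLk, WrMf, WrMk} → row (2,8) (2,8) (2,8) (2,8) (2,8) (2,8)
That's 6 distinct rows out of 24 strategies.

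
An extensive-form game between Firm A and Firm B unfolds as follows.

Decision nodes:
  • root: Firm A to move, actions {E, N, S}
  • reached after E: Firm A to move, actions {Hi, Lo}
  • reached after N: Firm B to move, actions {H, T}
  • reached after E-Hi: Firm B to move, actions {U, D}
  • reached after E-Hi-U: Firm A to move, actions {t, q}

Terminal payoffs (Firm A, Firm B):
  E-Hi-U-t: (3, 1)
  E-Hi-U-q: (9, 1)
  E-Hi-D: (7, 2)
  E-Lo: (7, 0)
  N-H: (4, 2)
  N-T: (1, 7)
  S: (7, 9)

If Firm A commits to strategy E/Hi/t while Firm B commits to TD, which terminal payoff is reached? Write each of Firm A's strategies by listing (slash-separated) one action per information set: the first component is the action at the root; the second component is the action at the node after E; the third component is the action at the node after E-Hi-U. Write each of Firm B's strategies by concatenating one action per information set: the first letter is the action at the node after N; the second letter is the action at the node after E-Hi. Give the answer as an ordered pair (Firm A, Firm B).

Trace the play path from the root:
  Firm A plays E
  Firm A plays Hi at [E]
  Firm B plays D at [E-Hi]
→ terminal payoff (7, 2).
(Firm A's choice at the node after E-Hi-U is never reached on this path, so it doesn't affect the outcome.)

(7, 2)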